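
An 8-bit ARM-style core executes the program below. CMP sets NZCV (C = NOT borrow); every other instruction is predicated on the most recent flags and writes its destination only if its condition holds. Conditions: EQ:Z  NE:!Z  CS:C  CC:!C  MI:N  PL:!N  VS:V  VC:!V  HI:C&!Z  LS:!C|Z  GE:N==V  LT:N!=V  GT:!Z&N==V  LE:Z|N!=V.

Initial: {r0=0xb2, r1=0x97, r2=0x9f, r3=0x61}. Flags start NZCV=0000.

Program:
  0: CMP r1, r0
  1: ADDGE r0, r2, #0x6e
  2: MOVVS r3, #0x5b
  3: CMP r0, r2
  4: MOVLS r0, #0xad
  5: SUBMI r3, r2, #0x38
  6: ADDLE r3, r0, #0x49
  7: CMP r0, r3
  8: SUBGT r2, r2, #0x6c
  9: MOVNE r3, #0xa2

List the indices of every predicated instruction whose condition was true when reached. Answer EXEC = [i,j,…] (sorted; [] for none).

EXEC = [9]

0: ✓ CMP  NZCV=1000
1: · ADDGE
2: · MOVVS
3: ✓ CMP  NZCV=0010
4: · MOVLS
5: · SUBMI
6: · ADDLE
7: ✓ CMP  NZCV=0011
8: · SUBGT
9: ✓ MOVNE  r3←0xa2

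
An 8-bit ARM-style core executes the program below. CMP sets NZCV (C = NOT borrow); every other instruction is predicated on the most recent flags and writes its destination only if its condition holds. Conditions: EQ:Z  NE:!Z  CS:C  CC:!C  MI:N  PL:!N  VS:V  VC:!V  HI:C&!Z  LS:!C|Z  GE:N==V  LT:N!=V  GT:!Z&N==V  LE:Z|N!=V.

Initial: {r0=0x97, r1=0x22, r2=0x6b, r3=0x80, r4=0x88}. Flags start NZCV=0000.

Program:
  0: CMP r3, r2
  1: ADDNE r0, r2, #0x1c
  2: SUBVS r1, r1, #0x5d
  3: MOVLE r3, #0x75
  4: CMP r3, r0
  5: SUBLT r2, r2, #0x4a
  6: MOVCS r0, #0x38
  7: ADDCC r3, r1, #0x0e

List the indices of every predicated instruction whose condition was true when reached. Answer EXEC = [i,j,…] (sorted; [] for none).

EXEC = [1,2,3,7]

[0] flags=0011 → (cmp)
[1] flags=0011 NE?T → r0=0x87
[2] flags=0011 VS?T → r1=0xc5
[3] flags=0011 LE?T → r3=0x75
[4] flags=1001 → (cmp)
[5] flags=1001 LT?F → skip
[6] flags=1001 CS?F → skip
[7] flags=1001 CC?T → r3=0xd3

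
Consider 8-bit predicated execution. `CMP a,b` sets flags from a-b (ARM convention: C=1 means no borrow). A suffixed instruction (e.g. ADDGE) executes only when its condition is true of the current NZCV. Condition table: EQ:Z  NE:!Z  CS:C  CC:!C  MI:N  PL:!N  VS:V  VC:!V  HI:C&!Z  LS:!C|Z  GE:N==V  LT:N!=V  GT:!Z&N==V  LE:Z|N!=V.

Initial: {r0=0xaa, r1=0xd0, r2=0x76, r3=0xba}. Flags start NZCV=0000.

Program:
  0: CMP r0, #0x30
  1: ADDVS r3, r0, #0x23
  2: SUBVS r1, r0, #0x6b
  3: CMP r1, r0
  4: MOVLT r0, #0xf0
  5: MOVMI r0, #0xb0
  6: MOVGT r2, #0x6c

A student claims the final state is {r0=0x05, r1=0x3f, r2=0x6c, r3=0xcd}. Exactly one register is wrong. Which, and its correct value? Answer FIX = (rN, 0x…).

[0] flags=0011 → (cmp)
[1] flags=0011 VS?T → r3=0xcd
[2] flags=0011 VS?T → r1=0x3f
[3] flags=1001 → (cmp)
[4] flags=1001 LT?F → skip
[5] flags=1001 MI?T → r0=0xb0
[6] flags=1001 GT?T → r2=0x6c

FIX = (r0, 0xb0)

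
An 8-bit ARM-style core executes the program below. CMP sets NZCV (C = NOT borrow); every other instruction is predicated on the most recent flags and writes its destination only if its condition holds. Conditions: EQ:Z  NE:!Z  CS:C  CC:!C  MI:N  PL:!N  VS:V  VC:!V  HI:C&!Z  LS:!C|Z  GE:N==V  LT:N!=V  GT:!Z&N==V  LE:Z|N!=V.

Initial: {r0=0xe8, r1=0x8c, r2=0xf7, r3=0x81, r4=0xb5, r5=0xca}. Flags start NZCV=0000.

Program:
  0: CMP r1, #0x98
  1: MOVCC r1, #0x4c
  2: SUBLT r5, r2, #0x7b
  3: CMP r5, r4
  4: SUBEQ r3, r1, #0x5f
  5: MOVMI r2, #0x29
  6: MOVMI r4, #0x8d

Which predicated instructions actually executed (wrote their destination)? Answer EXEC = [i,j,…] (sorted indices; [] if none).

0: ✓ CMP  NZCV=1000
1: ✓ MOVCC  r1←0x4c
2: ✓ SUBLT  r5←0x7c
3: ✓ CMP  NZCV=1001
4: · SUBEQ
5: ✓ MOVMI  r2←0x29
6: ✓ MOVMI  r4←0x8d

EXEC = [1,2,5,6]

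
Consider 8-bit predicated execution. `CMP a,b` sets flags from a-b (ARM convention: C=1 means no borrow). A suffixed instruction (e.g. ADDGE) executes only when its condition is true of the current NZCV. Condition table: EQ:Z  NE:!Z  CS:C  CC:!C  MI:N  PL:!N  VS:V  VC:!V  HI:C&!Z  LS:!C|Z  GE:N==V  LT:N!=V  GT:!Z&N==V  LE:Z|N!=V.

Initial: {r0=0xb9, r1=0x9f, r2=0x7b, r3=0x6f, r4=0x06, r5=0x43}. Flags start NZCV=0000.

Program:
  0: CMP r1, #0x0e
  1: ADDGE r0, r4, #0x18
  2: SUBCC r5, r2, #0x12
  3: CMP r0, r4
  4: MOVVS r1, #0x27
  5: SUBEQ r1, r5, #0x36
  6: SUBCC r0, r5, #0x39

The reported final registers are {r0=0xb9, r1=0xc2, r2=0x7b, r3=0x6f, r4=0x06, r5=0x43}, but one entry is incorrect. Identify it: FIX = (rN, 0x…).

0: ✓ CMP  NZCV=1010
1: · ADDGE
2: · SUBCC
3: ✓ CMP  NZCV=1010
4: · MOVVS
5: · SUBEQ
6: · SUBCC

FIX = (r1, 0x9f)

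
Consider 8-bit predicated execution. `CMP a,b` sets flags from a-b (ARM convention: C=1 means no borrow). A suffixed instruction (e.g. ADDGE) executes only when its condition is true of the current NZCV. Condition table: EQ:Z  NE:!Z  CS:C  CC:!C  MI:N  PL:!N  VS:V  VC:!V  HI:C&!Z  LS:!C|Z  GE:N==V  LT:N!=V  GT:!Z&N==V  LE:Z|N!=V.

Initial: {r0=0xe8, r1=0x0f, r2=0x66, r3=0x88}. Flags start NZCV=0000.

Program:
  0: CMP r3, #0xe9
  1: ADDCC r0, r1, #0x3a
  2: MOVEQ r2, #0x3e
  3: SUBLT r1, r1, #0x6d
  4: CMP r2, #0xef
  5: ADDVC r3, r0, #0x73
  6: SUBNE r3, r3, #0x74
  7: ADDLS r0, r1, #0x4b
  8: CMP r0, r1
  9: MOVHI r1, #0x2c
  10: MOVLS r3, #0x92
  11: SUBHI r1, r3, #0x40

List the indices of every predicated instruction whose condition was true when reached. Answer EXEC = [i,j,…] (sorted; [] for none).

EXEC = [1,3,5,6,7,9,11]

[0] flags=1000 → (cmp)
[1] flags=1000 CC?T → r0=0x49
[2] flags=1000 EQ?F → skip
[3] flags=1000 LT?T → r1=0xa2
[4] flags=0000 → (cmp)
[5] flags=0000 VC?T → r3=0xbc
[6] flags=0000 NE?T → r3=0x48
[7] flags=0000 LS?T → r0=0xed
[8] flags=0010 → (cmp)
[9] flags=0010 HI?T → r1=0x2c
[10] flags=0010 LS?F → skip
[11] flags=0010 HI?T → r1=0x08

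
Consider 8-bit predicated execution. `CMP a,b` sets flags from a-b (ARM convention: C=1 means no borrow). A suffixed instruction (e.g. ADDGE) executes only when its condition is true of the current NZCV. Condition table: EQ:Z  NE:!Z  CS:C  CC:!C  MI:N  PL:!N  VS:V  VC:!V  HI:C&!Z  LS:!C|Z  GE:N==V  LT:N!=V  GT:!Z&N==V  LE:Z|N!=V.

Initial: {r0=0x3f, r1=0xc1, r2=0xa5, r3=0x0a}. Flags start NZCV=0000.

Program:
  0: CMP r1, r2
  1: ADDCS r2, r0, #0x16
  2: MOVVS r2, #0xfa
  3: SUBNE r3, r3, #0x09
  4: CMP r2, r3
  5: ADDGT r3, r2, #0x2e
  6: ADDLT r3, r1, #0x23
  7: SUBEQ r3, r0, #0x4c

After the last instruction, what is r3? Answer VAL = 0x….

VAL = 0x83

0: ✓ CMP  NZCV=0010
1: ✓ ADDCS  r2←0x55
2: · MOVVS
3: ✓ SUBNE  r3←0x01
4: ✓ CMP  NZCV=0010
5: ✓ ADDGT  r3←0x83
6: · ADDLT
7: · SUBEQ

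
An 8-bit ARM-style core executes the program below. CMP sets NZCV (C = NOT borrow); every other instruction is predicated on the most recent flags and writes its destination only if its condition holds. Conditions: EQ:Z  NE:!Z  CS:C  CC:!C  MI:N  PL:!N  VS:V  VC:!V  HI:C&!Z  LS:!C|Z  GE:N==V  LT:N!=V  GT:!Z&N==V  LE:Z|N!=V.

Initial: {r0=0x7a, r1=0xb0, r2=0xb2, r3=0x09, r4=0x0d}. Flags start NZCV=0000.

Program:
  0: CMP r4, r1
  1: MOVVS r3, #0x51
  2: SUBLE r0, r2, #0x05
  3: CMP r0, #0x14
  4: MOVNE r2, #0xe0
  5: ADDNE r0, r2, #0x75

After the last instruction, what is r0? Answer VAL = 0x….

VAL = 0x55

[0] flags=0000 → (cmp)
[1] flags=0000 VS?F → skip
[2] flags=0000 LE?F → skip
[3] flags=0010 → (cmp)
[4] flags=0010 NE?T → r2=0xe0
[5] flags=0010 NE?T → r0=0x55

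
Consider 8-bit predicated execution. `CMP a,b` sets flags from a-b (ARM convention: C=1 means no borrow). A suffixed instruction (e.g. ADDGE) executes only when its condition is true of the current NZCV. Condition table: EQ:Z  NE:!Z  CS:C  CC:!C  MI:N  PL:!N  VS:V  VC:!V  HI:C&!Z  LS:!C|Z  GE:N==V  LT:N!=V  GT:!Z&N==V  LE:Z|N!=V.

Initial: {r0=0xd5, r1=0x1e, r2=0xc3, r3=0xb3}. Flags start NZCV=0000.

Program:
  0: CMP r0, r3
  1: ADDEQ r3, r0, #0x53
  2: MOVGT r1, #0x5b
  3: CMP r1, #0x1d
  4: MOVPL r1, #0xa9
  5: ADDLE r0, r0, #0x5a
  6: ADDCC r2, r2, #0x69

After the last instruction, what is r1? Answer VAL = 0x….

VAL = 0xa9

[0] flags=0010 → (cmp)
[1] flags=0010 EQ?F → skip
[2] flags=0010 GT?T → r1=0x5b
[3] flags=0010 → (cmp)
[4] flags=0010 PL?T → r1=0xa9
[5] flags=0010 LE?F → skip
[6] flags=0010 CC?F → skip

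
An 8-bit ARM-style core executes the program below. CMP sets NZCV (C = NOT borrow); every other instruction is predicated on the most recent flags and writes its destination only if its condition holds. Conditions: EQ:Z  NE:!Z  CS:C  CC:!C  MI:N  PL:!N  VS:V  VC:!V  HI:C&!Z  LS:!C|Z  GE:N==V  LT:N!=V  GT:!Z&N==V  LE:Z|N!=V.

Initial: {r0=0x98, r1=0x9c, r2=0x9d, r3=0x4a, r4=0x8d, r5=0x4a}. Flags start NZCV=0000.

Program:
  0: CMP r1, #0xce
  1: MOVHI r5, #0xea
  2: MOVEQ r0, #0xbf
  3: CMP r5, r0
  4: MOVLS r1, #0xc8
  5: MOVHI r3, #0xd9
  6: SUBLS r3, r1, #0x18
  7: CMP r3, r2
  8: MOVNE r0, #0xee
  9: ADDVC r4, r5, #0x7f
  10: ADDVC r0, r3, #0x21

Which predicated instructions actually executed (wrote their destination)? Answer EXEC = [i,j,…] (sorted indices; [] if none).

[0] flags=1000 → (cmp)
[1] flags=1000 HI?F → skip
[2] flags=1000 EQ?F → skip
[3] flags=1001 → (cmp)
[4] flags=1001 LS?T → r1=0xc8
[5] flags=1001 HI?F → skip
[6] flags=1001 LS?T → r3=0xb0
[7] flags=0010 → (cmp)
[8] flags=0010 NE?T → r0=0xee
[9] flags=0010 VC?T → r4=0xc9
[10] flags=0010 VC?T → r0=0xd1

EXEC = [4,6,8,9,10]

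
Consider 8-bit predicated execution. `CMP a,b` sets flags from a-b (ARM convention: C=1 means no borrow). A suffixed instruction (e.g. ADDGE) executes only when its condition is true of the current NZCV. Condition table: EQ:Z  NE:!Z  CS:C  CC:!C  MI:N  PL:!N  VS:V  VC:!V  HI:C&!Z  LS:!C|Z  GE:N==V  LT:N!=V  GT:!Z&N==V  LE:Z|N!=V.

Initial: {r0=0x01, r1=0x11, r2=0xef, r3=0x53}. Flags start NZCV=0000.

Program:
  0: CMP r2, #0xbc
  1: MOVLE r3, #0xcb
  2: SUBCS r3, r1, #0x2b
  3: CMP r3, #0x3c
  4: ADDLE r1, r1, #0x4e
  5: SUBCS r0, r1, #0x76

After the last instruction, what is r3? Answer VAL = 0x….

VAL = 0xe6

[0] flags=0010 → (cmp)
[1] flags=0010 LE?F → skip
[2] flags=0010 CS?T → r3=0xe6
[3] flags=1010 → (cmp)
[4] flags=1010 LE?T → r1=0x5f
[5] flags=1010 CS?T → r0=0xe9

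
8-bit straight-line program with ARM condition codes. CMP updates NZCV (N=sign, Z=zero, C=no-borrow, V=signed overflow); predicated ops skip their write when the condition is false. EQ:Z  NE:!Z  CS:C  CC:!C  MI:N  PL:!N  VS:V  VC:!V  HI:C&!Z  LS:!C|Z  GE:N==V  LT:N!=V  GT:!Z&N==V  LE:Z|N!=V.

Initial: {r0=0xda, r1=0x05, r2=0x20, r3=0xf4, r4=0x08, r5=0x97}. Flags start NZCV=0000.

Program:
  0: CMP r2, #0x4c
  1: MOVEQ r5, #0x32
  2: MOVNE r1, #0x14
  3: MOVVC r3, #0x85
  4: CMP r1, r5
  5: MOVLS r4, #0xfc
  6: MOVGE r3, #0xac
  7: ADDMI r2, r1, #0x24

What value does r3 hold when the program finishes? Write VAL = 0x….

VAL = 0xac

[0] flags=1000 → (cmp)
[1] flags=1000 EQ?F → skip
[2] flags=1000 NE?T → r1=0x14
[3] flags=1000 VC?T → r3=0x85
[4] flags=0000 → (cmp)
[5] flags=0000 LS?T → r4=0xfc
[6] flags=0000 GE?T → r3=0xac
[7] flags=0000 MI?F → skip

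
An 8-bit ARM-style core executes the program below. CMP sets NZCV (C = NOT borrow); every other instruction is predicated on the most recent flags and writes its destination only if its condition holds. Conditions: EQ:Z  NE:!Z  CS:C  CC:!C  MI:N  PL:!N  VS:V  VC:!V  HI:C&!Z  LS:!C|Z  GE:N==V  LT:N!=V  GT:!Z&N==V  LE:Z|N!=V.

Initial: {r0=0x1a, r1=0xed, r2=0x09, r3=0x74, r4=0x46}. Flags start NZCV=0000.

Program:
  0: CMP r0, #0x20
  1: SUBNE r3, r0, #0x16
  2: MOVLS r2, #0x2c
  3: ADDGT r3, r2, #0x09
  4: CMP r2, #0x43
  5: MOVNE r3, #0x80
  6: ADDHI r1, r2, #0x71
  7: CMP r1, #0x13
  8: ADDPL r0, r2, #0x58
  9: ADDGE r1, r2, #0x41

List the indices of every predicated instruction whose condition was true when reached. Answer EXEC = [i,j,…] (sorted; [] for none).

EXEC = [1,2,5]

[0] flags=1000 → (cmp)
[1] flags=1000 NE?T → r3=0x04
[2] flags=1000 LS?T → r2=0x2c
[3] flags=1000 GT?F → skip
[4] flags=1000 → (cmp)
[5] flags=1000 NE?T → r3=0x80
[6] flags=1000 HI?F → skip
[7] flags=1010 → (cmp)
[8] flags=1010 PL?F → skip
[9] flags=1010 GE?F → skip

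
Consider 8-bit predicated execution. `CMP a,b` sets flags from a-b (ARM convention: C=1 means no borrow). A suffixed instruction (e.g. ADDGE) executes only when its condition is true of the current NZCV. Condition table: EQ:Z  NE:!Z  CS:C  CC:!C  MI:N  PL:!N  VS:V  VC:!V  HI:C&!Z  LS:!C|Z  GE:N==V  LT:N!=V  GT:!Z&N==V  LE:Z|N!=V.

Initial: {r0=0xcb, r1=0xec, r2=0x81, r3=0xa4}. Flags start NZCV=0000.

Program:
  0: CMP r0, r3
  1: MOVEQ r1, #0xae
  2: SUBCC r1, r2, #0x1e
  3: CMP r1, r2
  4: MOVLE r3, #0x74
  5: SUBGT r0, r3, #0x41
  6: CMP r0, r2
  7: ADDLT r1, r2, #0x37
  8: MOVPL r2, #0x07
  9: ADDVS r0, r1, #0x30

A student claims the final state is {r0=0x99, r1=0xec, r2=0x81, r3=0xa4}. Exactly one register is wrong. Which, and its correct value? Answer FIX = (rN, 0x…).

FIX = (r0, 0x1c)

0: ✓ CMP  NZCV=0010
1: · MOVEQ
2: · SUBCC
3: ✓ CMP  NZCV=0010
4: · MOVLE
5: ✓ SUBGT  r0←0x63
6: ✓ CMP  NZCV=1001
7: · ADDLT
8: · MOVPL
9: ✓ ADDVS  r0←0x1c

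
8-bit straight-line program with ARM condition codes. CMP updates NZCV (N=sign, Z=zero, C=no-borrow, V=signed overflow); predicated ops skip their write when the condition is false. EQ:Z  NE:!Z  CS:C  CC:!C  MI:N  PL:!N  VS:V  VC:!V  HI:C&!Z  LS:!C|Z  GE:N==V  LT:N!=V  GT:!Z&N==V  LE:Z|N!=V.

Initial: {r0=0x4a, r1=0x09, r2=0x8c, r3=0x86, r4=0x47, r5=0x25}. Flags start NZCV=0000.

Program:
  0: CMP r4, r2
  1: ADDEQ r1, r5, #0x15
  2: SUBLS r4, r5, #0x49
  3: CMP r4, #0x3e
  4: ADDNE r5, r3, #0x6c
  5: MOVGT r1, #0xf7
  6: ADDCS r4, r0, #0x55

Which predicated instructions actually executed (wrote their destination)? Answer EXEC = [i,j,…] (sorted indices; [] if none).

0: ✓ CMP  NZCV=1001
1: · ADDEQ
2: ✓ SUBLS  r4←0xdc
3: ✓ CMP  NZCV=1010
4: ✓ ADDNE  r5←0xf2
5: · MOVGT
6: ✓ ADDCS  r4←0x9f

EXEC = [2,4,6]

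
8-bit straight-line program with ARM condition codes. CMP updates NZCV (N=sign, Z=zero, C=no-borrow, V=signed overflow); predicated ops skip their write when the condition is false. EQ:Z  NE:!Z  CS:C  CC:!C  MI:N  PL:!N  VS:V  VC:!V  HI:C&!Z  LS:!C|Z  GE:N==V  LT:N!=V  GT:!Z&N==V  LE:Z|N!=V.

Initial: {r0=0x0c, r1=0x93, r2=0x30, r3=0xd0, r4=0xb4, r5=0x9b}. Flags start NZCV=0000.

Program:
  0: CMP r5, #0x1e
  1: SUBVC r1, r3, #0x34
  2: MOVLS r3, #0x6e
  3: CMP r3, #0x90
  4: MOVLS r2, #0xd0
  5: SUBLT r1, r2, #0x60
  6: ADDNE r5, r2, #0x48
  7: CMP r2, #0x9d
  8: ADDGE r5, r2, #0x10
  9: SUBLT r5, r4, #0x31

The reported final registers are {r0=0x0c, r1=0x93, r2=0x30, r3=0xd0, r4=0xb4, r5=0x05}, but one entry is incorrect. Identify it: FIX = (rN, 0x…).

0: ✓ CMP  NZCV=0011
1: · SUBVC
2: · MOVLS
3: ✓ CMP  NZCV=0010
4: · MOVLS
5: · SUBLT
6: ✓ ADDNE  r5←0x78
7: ✓ CMP  NZCV=1001
8: ✓ ADDGE  r5←0x40
9: · SUBLT

FIX = (r5, 0x40)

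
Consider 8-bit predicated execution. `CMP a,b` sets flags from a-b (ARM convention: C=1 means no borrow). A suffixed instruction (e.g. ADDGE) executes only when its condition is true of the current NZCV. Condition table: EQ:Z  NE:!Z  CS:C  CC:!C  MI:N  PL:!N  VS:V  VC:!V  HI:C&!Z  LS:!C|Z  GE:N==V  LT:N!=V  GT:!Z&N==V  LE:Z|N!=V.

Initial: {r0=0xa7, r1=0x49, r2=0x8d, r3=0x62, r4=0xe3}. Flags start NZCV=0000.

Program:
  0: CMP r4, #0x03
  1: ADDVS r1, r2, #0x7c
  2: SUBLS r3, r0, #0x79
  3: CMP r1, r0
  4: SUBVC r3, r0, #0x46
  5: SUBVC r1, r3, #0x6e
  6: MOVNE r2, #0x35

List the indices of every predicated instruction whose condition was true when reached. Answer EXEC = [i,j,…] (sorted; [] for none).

EXEC = [6]

0: ✓ CMP  NZCV=1010
1: · ADDVS
2: · SUBLS
3: ✓ CMP  NZCV=1001
4: · SUBVC
5: · SUBVC
6: ✓ MOVNE  r2←0x35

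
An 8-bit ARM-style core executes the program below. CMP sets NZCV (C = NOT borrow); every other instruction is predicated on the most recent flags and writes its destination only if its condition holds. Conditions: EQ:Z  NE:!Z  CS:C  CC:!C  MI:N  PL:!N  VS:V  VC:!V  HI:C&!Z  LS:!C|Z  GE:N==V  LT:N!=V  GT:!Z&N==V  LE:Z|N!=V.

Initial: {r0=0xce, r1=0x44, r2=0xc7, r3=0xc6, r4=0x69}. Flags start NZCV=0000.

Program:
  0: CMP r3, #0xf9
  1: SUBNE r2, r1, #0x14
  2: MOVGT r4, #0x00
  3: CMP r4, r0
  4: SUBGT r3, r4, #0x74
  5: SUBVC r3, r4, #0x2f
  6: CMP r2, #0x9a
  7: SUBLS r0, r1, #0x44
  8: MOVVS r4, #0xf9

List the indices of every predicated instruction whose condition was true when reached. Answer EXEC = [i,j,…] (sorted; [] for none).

0: ✓ CMP  NZCV=1000
1: ✓ SUBNE  r2←0x30
2: · MOVGT
3: ✓ CMP  NZCV=1001
4: ✓ SUBGT  r3←0xf5
5: · SUBVC
6: ✓ CMP  NZCV=1001
7: ✓ SUBLS  r0←0x00
8: ✓ MOVVS  r4←0xf9

EXEC = [1,4,7,8]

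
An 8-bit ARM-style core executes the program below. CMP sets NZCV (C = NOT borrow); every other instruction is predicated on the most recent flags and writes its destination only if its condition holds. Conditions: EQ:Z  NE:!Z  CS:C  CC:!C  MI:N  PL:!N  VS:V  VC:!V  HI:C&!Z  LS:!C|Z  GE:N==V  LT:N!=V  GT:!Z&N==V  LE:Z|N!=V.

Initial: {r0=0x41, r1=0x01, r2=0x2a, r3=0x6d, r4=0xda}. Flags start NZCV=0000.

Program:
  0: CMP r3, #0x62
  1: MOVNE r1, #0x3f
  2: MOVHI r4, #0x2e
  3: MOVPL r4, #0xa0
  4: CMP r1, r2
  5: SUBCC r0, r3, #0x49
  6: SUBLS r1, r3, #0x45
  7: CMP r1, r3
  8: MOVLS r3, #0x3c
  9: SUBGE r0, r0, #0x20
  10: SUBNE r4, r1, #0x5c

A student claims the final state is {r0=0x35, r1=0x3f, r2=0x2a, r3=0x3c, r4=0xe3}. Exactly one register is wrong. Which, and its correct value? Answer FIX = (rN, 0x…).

0: ✓ CMP  NZCV=0010
1: ✓ MOVNE  r1←0x3f
2: ✓ MOVHI  r4←0x2e
3: ✓ MOVPL  r4←0xa0
4: ✓ CMP  NZCV=0010
5: · SUBCC
6: · SUBLS
7: ✓ CMP  NZCV=1000
8: ✓ MOVLS  r3←0x3c
9: · SUBGE
10: ✓ SUBNE  r4←0xe3

FIX = (r0, 0x41)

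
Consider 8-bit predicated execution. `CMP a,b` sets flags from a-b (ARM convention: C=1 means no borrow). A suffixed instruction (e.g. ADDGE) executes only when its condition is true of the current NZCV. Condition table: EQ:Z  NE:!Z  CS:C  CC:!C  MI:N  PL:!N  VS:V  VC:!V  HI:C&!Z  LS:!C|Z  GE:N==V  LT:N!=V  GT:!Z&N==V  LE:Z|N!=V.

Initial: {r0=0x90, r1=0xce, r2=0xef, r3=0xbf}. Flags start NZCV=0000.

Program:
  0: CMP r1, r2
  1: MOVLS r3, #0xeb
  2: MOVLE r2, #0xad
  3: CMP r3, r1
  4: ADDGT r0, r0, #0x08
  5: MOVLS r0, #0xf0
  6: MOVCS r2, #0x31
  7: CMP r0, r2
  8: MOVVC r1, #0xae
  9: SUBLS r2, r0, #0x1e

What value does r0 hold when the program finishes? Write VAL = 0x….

0: ✓ CMP  NZCV=1000
1: ✓ MOVLS  r3←0xeb
2: ✓ MOVLE  r2←0xad
3: ✓ CMP  NZCV=0010
4: ✓ ADDGT  r0←0x98
5: · MOVLS
6: ✓ MOVCS  r2←0x31
7: ✓ CMP  NZCV=0011
8: · MOVVC
9: · SUBLS

VAL = 0x98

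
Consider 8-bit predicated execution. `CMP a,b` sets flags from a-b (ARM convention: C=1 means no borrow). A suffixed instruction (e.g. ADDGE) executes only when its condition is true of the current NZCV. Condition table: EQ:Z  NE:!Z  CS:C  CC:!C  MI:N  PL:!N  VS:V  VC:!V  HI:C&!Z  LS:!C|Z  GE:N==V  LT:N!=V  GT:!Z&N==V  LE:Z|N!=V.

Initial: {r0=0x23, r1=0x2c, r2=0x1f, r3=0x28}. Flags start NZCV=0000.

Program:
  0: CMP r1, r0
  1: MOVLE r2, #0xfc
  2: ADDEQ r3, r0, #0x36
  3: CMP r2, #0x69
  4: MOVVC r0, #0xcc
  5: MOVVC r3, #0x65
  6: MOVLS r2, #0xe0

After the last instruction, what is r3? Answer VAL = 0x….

VAL = 0x65

0: ✓ CMP  NZCV=0010
1: · MOVLE
2: · ADDEQ
3: ✓ CMP  NZCV=1000
4: ✓ MOVVC  r0←0xcc
5: ✓ MOVVC  r3←0x65
6: ✓ MOVLS  r2←0xe0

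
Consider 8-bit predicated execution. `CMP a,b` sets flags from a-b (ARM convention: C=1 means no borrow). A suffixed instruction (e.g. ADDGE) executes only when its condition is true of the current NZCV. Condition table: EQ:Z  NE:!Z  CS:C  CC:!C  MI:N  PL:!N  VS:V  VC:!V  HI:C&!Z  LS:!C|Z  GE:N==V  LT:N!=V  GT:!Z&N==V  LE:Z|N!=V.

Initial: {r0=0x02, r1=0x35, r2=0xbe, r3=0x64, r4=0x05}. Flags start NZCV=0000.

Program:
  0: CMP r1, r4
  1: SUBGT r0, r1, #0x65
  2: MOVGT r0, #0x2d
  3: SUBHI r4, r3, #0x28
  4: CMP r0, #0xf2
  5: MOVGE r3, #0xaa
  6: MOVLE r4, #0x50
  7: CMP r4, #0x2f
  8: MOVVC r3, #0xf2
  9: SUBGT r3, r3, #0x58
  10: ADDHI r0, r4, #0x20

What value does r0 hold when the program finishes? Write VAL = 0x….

0: ✓ CMP  NZCV=0010
1: ✓ SUBGT  r0←0xd0
2: ✓ MOVGT  r0←0x2d
3: ✓ SUBHI  r4←0x3c
4: ✓ CMP  NZCV=0000
5: ✓ MOVGE  r3←0xaa
6: · MOVLE
7: ✓ CMP  NZCV=0010
8: ✓ MOVVC  r3←0xf2
9: ✓ SUBGT  r3←0x9a
10: ✓ ADDHI  r0←0x5c

VAL = 0x5c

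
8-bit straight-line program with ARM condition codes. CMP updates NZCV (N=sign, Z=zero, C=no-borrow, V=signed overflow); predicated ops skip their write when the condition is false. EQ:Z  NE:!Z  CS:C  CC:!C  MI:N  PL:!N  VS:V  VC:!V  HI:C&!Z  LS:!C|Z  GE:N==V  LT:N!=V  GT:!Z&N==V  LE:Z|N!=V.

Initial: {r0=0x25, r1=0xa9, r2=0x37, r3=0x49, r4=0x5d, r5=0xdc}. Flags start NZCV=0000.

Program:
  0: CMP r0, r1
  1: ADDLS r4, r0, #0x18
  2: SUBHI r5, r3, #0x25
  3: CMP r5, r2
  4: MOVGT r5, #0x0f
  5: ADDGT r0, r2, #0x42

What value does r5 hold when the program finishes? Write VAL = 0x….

VAL = 0xdc

0: ✓ CMP  NZCV=0000
1: ✓ ADDLS  r4←0x3d
2: · SUBHI
3: ✓ CMP  NZCV=1010
4: · MOVGT
5: · ADDGT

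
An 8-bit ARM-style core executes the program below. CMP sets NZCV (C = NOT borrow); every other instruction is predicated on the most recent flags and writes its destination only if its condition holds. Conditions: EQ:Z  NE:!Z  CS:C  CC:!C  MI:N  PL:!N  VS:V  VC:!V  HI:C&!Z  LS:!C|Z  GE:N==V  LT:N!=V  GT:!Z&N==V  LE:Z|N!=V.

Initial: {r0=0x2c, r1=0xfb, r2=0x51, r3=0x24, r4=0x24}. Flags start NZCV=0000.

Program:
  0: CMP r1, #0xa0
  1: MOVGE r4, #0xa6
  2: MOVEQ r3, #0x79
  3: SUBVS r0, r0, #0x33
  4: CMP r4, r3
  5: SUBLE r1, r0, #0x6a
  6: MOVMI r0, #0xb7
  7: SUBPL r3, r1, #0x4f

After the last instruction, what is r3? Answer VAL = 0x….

VAL = 0x24

0: ✓ CMP  NZCV=0010
1: ✓ MOVGE  r4←0xa6
2: · MOVEQ
3: · SUBVS
4: ✓ CMP  NZCV=1010
5: ✓ SUBLE  r1←0xc2
6: ✓ MOVMI  r0←0xb7
7: · SUBPL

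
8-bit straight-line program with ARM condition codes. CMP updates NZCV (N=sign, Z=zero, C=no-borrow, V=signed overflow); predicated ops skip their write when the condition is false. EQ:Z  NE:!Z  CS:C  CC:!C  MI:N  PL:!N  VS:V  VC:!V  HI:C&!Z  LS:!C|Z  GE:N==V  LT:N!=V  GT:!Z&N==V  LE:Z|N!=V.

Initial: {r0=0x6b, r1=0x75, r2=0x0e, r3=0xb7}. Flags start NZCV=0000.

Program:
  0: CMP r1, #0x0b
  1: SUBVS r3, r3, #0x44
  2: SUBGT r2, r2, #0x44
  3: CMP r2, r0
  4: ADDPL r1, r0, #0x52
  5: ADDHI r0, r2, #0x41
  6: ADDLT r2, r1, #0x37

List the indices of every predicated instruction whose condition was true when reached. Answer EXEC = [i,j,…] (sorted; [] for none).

0: ✓ CMP  NZCV=0010
1: · SUBVS
2: ✓ SUBGT  r2←0xca
3: ✓ CMP  NZCV=0011
4: ✓ ADDPL  r1←0xbd
5: ✓ ADDHI  r0←0x0b
6: ✓ ADDLT  r2←0xf4

EXEC = [2,4,5,6]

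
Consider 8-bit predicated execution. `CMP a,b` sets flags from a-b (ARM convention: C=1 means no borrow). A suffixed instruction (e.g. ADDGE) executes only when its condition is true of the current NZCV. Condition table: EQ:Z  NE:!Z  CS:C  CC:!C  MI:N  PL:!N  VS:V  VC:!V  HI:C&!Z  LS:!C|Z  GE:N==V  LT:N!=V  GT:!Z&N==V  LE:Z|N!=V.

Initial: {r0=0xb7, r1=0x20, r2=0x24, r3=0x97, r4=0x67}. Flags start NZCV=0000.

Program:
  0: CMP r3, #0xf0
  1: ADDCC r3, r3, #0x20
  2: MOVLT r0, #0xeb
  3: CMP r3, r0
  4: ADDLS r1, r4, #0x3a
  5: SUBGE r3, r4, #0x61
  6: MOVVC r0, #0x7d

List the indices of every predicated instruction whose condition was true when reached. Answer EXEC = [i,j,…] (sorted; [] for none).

[0] flags=1000 → (cmp)
[1] flags=1000 CC?T → r3=0xb7
[2] flags=1000 LT?T → r0=0xeb
[3] flags=1000 → (cmp)
[4] flags=1000 LS?T → r1=0xa1
[5] flags=1000 GE?F → skip
[6] flags=1000 VC?T → r0=0x7d

EXEC = [1,2,4,6]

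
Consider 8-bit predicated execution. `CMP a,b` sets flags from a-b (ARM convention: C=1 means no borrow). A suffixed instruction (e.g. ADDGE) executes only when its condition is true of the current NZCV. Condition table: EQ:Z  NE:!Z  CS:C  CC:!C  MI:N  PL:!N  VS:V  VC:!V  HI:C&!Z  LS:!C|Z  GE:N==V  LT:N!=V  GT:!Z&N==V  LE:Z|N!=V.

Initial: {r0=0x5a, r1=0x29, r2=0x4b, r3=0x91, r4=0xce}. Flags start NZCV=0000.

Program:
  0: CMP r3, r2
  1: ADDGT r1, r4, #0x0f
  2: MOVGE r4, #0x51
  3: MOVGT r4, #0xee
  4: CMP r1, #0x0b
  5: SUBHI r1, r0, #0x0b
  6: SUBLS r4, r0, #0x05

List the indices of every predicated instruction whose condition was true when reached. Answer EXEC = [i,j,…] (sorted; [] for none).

[0] flags=0011 → (cmp)
[1] flags=0011 GT?F → skip
[2] flags=0011 GE?F → skip
[3] flags=0011 GT?F → skip
[4] flags=0010 → (cmp)
[5] flags=0010 HI?T → r1=0x4f
[6] flags=0010 LS?F → skip

EXEC = [5]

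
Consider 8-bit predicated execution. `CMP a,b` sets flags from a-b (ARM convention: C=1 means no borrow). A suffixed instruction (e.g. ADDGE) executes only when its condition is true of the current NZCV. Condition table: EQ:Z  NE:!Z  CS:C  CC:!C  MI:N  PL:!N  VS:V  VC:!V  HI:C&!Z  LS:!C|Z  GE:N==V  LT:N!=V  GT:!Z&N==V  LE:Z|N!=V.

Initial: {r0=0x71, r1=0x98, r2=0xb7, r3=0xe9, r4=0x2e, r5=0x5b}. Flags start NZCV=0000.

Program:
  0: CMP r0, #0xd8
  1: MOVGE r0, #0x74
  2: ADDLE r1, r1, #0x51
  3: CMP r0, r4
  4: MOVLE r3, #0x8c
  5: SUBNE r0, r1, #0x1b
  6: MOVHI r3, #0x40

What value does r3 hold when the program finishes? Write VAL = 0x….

VAL = 0x40

[0] flags=1001 → (cmp)
[1] flags=1001 GE?T → r0=0x74
[2] flags=1001 LE?F → skip
[3] flags=0010 → (cmp)
[4] flags=0010 LE?F → skip
[5] flags=0010 NE?T → r0=0x7d
[6] flags=0010 HI?T → r3=0x40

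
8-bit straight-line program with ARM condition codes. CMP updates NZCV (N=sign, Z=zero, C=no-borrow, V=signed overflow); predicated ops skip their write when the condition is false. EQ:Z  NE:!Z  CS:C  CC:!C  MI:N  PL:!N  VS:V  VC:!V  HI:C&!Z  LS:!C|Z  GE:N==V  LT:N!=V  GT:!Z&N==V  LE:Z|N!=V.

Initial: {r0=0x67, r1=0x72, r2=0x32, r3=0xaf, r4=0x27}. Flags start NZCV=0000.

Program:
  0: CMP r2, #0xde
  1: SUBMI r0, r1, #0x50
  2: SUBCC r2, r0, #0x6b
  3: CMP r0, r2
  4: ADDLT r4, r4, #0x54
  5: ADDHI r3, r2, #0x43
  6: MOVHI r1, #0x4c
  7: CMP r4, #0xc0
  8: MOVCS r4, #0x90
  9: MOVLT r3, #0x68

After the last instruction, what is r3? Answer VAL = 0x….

[0] flags=0000 → (cmp)
[1] flags=0000 MI?F → skip
[2] flags=0000 CC?T → r2=0xfc
[3] flags=0000 → (cmp)
[4] flags=0000 LT?F → skip
[5] flags=0000 HI?F → skip
[6] flags=0000 HI?F → skip
[7] flags=0000 → (cmp)
[8] flags=0000 CS?F → skip
[9] flags=0000 LT?F → skip

VAL = 0xaf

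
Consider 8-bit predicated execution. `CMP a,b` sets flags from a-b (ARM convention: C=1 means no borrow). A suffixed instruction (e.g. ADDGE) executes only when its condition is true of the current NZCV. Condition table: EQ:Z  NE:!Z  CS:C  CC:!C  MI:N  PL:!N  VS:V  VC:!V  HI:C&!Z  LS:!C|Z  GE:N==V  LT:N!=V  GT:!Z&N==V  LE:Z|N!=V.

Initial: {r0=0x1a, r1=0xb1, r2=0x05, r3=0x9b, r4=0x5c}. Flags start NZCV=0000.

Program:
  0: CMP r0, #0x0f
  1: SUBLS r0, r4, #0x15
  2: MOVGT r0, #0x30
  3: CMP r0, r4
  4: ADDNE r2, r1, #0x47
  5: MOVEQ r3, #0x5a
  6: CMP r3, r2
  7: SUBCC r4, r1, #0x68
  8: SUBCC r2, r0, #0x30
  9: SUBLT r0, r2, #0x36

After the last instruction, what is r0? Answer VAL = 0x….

VAL = 0xca

0: ✓ CMP  NZCV=0010
1: · SUBLS
2: ✓ MOVGT  r0←0x30
3: ✓ CMP  NZCV=1000
4: ✓ ADDNE  r2←0xf8
5: · MOVEQ
6: ✓ CMP  NZCV=1000
7: ✓ SUBCC  r4←0x49
8: ✓ SUBCC  r2←0x00
9: ✓ SUBLT  r0←0xca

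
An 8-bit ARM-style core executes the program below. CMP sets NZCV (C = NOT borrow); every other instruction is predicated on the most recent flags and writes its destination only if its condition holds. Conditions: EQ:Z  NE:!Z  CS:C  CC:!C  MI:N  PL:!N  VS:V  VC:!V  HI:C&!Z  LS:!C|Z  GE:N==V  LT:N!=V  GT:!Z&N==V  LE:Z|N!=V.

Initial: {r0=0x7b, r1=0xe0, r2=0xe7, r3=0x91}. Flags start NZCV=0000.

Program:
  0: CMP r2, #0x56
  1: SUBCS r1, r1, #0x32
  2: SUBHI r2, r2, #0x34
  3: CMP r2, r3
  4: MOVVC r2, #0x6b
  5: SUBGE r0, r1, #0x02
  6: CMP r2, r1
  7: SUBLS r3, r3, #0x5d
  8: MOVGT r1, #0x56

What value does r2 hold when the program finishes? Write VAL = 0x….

VAL = 0x6b

0: ✓ CMP  NZCV=1010
1: ✓ SUBCS  r1←0xae
2: ✓ SUBHI  r2←0xb3
3: ✓ CMP  NZCV=0010
4: ✓ MOVVC  r2←0x6b
5: ✓ SUBGE  r0←0xac
6: ✓ CMP  NZCV=1001
7: ✓ SUBLS  r3←0x34
8: ✓ MOVGT  r1←0x56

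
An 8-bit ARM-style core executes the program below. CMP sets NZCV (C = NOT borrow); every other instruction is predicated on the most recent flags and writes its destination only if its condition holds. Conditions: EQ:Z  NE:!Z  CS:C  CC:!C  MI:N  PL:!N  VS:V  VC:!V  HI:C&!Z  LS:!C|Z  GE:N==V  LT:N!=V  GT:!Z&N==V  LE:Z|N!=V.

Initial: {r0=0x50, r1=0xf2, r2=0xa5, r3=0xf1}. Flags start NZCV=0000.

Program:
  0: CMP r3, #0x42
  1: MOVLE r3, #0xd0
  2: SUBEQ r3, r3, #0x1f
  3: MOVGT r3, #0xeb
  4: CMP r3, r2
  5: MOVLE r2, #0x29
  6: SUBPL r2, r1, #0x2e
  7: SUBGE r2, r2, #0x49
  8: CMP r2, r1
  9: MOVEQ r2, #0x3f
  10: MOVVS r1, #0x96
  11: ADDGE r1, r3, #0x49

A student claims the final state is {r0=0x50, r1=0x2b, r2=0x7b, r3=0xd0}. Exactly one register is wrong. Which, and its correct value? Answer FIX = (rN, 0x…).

FIX = (r1, 0x19)

[0] flags=1010 → (cmp)
[1] flags=1010 LE?T → r3=0xd0
[2] flags=1010 EQ?F → skip
[3] flags=1010 GT?F → skip
[4] flags=0010 → (cmp)
[5] flags=0010 LE?F → skip
[6] flags=0010 PL?T → r2=0xc4
[7] flags=0010 GE?T → r2=0x7b
[8] flags=1001 → (cmp)
[9] flags=1001 EQ?F → skip
[10] flags=1001 VS?T → r1=0x96
[11] flags=1001 GE?T → r1=0x19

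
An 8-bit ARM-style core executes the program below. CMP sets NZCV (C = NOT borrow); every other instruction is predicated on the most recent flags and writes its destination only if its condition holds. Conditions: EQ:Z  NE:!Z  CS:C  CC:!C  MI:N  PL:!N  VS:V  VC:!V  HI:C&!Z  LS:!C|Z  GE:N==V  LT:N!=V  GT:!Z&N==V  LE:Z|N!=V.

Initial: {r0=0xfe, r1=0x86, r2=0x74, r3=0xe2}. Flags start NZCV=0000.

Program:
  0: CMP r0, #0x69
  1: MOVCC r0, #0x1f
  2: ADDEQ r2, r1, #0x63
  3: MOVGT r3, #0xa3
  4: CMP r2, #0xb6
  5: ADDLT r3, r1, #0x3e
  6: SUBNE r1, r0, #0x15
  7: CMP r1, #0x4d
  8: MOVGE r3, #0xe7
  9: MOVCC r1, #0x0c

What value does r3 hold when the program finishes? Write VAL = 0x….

VAL = 0xe2

[0] flags=1010 → (cmp)
[1] flags=1010 CC?F → skip
[2] flags=1010 EQ?F → skip
[3] flags=1010 GT?F → skip
[4] flags=1001 → (cmp)
[5] flags=1001 LT?F → skip
[6] flags=1001 NE?T → r1=0xe9
[7] flags=1010 → (cmp)
[8] flags=1010 GE?F → skip
[9] flags=1010 CC?F → skip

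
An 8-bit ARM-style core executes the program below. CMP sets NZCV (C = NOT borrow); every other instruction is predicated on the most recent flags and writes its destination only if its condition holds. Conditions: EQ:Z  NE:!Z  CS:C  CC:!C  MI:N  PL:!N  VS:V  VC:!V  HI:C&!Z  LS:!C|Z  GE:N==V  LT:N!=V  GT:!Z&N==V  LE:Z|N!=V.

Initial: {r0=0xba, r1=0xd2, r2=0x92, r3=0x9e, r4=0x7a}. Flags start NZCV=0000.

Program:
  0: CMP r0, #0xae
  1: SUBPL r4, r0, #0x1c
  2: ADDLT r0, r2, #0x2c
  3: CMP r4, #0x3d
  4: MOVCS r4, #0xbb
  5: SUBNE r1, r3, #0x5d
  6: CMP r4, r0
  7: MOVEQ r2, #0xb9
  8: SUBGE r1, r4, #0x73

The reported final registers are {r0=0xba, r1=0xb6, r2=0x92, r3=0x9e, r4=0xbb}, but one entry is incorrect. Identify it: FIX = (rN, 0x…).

0: ✓ CMP  NZCV=0010
1: ✓ SUBPL  r4←0x9e
2: · ADDLT
3: ✓ CMP  NZCV=0011
4: ✓ MOVCS  r4←0xbb
5: ✓ SUBNE  r1←0x41
6: ✓ CMP  NZCV=0010
7: · MOVEQ
8: ✓ SUBGE  r1←0x48

FIX = (r1, 0x48)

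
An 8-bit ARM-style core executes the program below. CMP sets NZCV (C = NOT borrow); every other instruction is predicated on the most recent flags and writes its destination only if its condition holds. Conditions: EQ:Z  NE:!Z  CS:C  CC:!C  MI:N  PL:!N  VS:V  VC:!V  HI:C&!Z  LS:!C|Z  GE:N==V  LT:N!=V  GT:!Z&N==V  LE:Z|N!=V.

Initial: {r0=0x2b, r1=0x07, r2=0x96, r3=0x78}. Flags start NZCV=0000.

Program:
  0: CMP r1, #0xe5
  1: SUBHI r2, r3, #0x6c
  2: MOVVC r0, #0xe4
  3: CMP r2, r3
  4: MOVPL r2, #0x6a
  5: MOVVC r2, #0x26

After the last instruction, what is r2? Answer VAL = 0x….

[0] flags=0000 → (cmp)
[1] flags=0000 HI?F → skip
[2] flags=0000 VC?T → r0=0xe4
[3] flags=0011 → (cmp)
[4] flags=0011 PL?T → r2=0x6a
[5] flags=0011 VC?F → skip

VAL = 0x6a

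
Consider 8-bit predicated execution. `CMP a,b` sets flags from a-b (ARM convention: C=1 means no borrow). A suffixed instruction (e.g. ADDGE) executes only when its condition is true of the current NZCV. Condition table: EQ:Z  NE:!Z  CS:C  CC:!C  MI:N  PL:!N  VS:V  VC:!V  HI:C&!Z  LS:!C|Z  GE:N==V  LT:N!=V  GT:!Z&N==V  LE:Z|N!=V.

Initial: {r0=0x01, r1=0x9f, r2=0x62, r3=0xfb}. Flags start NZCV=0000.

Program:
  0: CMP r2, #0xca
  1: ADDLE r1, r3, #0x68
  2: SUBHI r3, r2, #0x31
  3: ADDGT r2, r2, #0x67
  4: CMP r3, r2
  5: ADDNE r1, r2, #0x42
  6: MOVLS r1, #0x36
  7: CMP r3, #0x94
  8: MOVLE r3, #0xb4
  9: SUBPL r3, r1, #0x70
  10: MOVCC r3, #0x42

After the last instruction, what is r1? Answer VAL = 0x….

[0] flags=1001 → (cmp)
[1] flags=1001 LE?F → skip
[2] flags=1001 HI?F → skip
[3] flags=1001 GT?T → r2=0xc9
[4] flags=0010 → (cmp)
[5] flags=0010 NE?T → r1=0x0b
[6] flags=0010 LS?F → skip
[7] flags=0010 → (cmp)
[8] flags=0010 LE?F → skip
[9] flags=0010 PL?T → r3=0x9b
[10] flags=0010 CC?F → skip

VAL = 0x0b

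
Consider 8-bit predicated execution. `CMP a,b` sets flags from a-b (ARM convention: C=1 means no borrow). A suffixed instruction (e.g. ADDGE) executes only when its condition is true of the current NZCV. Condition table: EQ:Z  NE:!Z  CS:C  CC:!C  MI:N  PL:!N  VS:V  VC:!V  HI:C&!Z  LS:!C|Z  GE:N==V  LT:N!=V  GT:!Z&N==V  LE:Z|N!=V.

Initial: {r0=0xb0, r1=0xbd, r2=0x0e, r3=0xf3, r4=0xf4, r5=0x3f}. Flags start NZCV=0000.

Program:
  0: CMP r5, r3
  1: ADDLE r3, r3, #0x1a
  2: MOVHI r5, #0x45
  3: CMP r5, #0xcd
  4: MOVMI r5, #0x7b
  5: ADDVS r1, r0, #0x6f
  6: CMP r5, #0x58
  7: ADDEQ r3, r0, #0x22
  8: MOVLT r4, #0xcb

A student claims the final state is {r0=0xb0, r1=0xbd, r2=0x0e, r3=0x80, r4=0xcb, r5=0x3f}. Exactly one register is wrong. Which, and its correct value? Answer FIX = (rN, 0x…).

0: ✓ CMP  NZCV=0000
1: · ADDLE
2: · MOVHI
3: ✓ CMP  NZCV=0000
4: · MOVMI
5: · ADDVS
6: ✓ CMP  NZCV=1000
7: · ADDEQ
8: ✓ MOVLT  r4←0xcb

FIX = (r3, 0xf3)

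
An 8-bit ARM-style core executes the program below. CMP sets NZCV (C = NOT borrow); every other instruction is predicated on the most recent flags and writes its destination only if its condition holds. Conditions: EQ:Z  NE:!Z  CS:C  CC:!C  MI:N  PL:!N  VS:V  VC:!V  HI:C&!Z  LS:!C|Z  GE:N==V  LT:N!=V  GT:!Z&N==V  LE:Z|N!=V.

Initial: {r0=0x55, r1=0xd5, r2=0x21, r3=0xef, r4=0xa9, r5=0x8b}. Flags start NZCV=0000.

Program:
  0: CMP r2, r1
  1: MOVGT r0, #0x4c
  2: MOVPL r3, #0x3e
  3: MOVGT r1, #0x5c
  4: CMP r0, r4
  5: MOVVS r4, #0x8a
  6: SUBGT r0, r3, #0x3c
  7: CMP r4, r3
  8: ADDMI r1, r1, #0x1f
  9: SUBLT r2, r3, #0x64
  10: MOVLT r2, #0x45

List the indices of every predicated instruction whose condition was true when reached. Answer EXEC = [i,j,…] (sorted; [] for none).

EXEC = [1,2,3,5,6,9,10]

[0] flags=0000 → (cmp)
[1] flags=0000 GT?T → r0=0x4c
[2] flags=0000 PL?T → r3=0x3e
[3] flags=0000 GT?T → r1=0x5c
[4] flags=1001 → (cmp)
[5] flags=1001 VS?T → r4=0x8a
[6] flags=1001 GT?T → r0=0x02
[7] flags=0011 → (cmp)
[8] flags=0011 MI?F → skip
[9] flags=0011 LT?T → r2=0xda
[10] flags=0011 LT?T → r2=0x45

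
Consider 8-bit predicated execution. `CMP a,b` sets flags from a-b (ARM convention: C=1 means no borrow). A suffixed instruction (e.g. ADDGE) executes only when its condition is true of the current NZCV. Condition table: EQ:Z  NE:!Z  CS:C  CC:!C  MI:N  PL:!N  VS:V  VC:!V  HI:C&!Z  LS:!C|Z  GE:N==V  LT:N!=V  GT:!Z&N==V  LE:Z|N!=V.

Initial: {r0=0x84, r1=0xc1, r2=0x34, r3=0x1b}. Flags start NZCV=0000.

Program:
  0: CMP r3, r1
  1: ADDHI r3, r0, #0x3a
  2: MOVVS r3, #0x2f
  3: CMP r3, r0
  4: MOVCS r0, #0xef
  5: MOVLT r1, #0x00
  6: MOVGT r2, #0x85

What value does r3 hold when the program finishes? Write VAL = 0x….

VAL = 0x1b

0: ✓ CMP  NZCV=0000
1: · ADDHI
2: · MOVVS
3: ✓ CMP  NZCV=1001
4: · MOVCS
5: · MOVLT
6: ✓ MOVGT  r2←0x85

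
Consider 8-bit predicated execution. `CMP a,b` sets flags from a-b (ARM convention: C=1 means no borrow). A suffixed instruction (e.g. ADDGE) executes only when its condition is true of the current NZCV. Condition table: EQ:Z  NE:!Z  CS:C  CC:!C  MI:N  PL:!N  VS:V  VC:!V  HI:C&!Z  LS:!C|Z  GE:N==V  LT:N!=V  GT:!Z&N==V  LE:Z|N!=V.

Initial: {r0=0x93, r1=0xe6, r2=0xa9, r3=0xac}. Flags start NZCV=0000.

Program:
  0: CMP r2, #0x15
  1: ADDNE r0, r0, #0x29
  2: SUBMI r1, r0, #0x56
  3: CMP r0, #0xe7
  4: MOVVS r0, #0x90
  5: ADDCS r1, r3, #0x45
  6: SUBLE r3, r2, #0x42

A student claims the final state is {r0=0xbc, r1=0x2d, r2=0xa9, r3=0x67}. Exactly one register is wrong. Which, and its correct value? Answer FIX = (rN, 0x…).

0: ✓ CMP  NZCV=1010
1: ✓ ADDNE  r0←0xbc
2: ✓ SUBMI  r1←0x66
3: ✓ CMP  NZCV=1000
4: · MOVVS
5: · ADDCS
6: ✓ SUBLE  r3←0x67

FIX = (r1, 0x66)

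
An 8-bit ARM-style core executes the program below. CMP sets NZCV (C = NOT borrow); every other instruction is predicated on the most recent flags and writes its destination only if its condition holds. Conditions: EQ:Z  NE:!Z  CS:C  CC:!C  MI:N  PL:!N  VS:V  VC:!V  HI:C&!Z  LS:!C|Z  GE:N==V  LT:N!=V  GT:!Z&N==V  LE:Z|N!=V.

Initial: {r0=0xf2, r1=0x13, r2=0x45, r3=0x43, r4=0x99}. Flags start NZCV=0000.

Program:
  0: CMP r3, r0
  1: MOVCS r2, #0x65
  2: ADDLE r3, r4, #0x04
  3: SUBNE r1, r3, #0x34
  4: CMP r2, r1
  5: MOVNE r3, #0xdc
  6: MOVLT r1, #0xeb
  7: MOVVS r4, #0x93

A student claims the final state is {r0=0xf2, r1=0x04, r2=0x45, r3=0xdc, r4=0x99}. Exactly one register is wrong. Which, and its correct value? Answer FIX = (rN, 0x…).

[0] flags=0000 → (cmp)
[1] flags=0000 CS?F → skip
[2] flags=0000 LE?F → skip
[3] flags=0000 NE?T → r1=0x0f
[4] flags=0010 → (cmp)
[5] flags=0010 NE?T → r3=0xdc
[6] flags=0010 LT?F → skip
[7] flags=0010 VS?F → skip

FIX = (r1, 0x0f)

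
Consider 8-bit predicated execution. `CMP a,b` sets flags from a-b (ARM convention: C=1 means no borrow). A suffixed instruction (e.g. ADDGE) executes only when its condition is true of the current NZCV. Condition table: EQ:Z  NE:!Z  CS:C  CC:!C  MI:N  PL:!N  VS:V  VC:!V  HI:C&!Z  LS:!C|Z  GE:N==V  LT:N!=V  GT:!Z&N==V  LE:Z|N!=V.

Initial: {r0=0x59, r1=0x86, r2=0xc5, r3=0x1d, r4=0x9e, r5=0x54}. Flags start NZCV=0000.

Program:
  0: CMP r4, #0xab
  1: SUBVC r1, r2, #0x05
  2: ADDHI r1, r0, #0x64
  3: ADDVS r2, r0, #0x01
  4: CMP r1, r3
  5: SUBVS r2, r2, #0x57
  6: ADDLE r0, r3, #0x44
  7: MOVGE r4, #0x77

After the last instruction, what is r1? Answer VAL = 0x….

VAL = 0xc0

0: ✓ CMP  NZCV=1000
1: ✓ SUBVC  r1←0xc0
2: · ADDHI
3: · ADDVS
4: ✓ CMP  NZCV=1010
5: · SUBVS
6: ✓ ADDLE  r0←0x61
7: · MOVGE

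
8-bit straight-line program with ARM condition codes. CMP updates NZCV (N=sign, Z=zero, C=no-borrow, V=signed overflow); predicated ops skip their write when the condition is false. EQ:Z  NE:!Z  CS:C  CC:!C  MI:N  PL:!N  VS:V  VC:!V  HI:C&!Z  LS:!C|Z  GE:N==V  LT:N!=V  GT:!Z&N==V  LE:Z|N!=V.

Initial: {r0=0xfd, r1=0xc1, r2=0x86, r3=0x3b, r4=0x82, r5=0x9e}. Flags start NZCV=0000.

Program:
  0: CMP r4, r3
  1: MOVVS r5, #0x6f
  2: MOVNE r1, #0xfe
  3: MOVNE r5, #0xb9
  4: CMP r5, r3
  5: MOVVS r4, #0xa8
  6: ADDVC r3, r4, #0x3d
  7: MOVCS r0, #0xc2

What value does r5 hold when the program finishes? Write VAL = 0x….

[0] flags=0011 → (cmp)
[1] flags=0011 VS?T → r5=0x6f
[2] flags=0011 NE?T → r1=0xfe
[3] flags=0011 NE?T → r5=0xb9
[4] flags=0011 → (cmp)
[5] flags=0011 VS?T → r4=0xa8
[6] flags=0011 VC?F → skip
[7] flags=0011 CS?T → r0=0xc2

VAL = 0xb9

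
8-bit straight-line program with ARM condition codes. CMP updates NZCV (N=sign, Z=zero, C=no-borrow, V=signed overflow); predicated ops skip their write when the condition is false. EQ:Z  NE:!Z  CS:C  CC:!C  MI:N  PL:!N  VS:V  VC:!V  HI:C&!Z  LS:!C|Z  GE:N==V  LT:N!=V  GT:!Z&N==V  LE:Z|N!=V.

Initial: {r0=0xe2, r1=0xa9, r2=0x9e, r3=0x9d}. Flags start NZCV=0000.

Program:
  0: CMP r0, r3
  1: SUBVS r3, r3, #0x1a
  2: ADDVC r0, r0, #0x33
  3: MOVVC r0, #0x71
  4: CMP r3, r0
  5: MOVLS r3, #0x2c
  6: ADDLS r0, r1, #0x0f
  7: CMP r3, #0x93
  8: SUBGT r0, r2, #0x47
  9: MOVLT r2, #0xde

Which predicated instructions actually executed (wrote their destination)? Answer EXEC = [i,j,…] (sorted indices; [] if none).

[0] flags=0010 → (cmp)
[1] flags=0010 VS?F → skip
[2] flags=0010 VC?T → r0=0x15
[3] flags=0010 VC?T → r0=0x71
[4] flags=0011 → (cmp)
[5] flags=0011 LS?F → skip
[6] flags=0011 LS?F → skip
[7] flags=0010 → (cmp)
[8] flags=0010 GT?T → r0=0x57
[9] flags=0010 LT?F → skip

EXEC = [2,3,8]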